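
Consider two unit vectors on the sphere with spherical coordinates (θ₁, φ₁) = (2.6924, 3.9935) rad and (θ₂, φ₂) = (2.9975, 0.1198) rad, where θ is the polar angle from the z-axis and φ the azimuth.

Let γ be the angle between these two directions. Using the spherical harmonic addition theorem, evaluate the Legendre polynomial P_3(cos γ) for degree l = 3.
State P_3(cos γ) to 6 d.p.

0.241208

Addition theorem: P_3(cos γ) = (4π/7) Σ_m Y*_{lm}(Ω₁) Y_{lm}(Ω₂), m = −3…3:
  m=-3: (0.028466, -0.018889) × (0.001156, -0.000434) = (0.000025, -0.000034)  (running Σ = (0.000025, -0.000034))
  m=-2: (0.023023, -0.172058) × (-0.020259, 0.004949) = (0.000385, 0.003600)  (running Σ = (0.000410, 0.003565))
  m=-1: (-0.282542, -0.322867) × (0.179547, -0.021613) = (-0.057708, -0.051863)  (running Σ = (-0.057298, -0.048298))
  m=0: (-0.355380, -0.000000) × (-0.700543, 0.000000) = (0.248959, 0.000000)  (running Σ = (0.191661, -0.048298))
  m=1: (0.282542, -0.322867) × (-0.179547, -0.021613) = (-0.057708, 0.051863)  (running Σ = (0.133953, 0.003565))
  m=2: (0.023023, 0.172058) × (-0.020259, -0.004949) = (0.000385, -0.003600)  (running Σ = (0.134338, -0.000034))
  m=3: (-0.028466, -0.018889) × (-0.001156, -0.000434) = (0.000025, 0.000034)  (running Σ = (0.134363, 0.000000))
Total Σ_m = (0.134363, 0.000000). Multiply by 1.795196: (0.241208, 0.000000). P_3(cos γ) = 0.241208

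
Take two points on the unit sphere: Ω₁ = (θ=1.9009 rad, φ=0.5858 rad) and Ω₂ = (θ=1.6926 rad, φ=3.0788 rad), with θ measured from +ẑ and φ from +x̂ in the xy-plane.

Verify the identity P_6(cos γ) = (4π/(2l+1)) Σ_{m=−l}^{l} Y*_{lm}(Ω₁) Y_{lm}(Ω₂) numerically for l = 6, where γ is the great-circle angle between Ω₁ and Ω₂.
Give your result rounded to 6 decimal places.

Addition theorem: P_6(cos γ) = (4π/13) Σ_m Y*_{lm}(Ω₁) Y_{lm}(Ω₂), m = −6…6:
  m=-6: Y*=-0.322418-0.126245i  Y=+0.429600+0.169974i  product -0.117052-0.109037i
  m=-5: Y*=+0.401730-0.086715i  Y=+0.186331+0.060502i  product +0.080101+0.008148i
  m=-4: Y*=-0.031057+0.031875i  Y=-0.280982-0.072097i  product +0.011024-0.006717i
  m=-3: Y*=-0.061162+0.323949i  Y=-0.215744-0.041129i  product +0.026519-0.067375i
  m=-2: Y*=-0.059695-0.141509i  Y=+0.236051+0.029801i  product -0.009874-0.035182i
  m=-1: Y*=-0.232876-0.154511i  Y=+0.226332+0.014231i  product -0.050508-0.038285i
  m=+0: Y*=+0.179435-0.000000i  Y=-0.223624+0.000000i  product -0.040126+0.000000i
  m=+1: Y*=+0.232876-0.154511i  Y=-0.226332+0.014231i  product -0.050508+0.038285i
  m=+2: Y*=-0.059695+0.141509i  Y=+0.236051-0.029801i  product -0.009874+0.035182i
  m=+3: Y*=+0.061162+0.323949i  Y=+0.215744-0.041129i  product +0.026519+0.067375i
  m=+4: Y*=-0.031057-0.031875i  Y=-0.280982+0.072097i  product +0.011024+0.006717i
  m=+5: Y*=-0.401730-0.086715i  Y=-0.186331+0.060502i  product +0.080101-0.008148i
  m=+6: Y*=-0.322418+0.126245i  Y=+0.429600-0.169974i  product -0.117052+0.109037i
Accumulated sum -0.159706+0.000000i; after 4π/(2l+1) scaling, -0.154379+0.000000i ⇒ P_6 = -0.154379

-0.154379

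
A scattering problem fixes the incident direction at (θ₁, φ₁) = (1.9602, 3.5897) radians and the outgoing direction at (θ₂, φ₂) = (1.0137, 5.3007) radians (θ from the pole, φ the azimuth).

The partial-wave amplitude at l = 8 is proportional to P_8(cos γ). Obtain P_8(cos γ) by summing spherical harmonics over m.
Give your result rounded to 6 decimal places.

Summing Y*_{l m}(θ₁,φ₁)·Y_{l m}(θ₂,φ₂) over m ∈ [−8, 8]; prefactor 4π/(2·8+1) = 0.739198:
  m=-8: Y*=(-0.249845, -0.118621)  Y=(-0.000819, 0.138861)  product (0.016676, -0.034596)
  m=-7: Y*=(-0.453973, 0.002198)  Y=(0.286690, 0.193709)  product (-0.130575, -0.087309)
  m=-6: Y*=(-0.246543, 0.119992)  Y=(0.416024, -0.170170)  product (-0.082149, 0.091874)
  m=-5: Y*=(0.108848, -0.137464)  Y=(0.044911, -0.221508)  product (-0.025561, -0.030284)
  m=-4: Y*=(0.076103, -0.337733)  Y=(0.147151, 0.148022)  product (0.061191, -0.038433)
  m=-3: Y*=(0.003707, 0.016086)  Y=(0.338212, -0.066497)  product (0.002323, 0.005194)
  m=-2: Y*=(0.209289, 0.261697)  Y=(-0.015528, 0.037333)  product (-0.013020, 0.003750)
  m=-1: Y*=(0.044804, 0.021538)  Y=(0.192423, 0.288442)  product (0.002409, 0.017068)
  m=+0: Y*=(-0.325598, -0.000000)  Y=(0.011040, 0.000000)  product (-0.003595, -0.000000)
  m=+1: Y*=(-0.044804, 0.021538)  Y=(-0.192423, 0.288442)  product (0.002409, -0.017068)
  m=+2: Y*=(0.209289, -0.261697)  Y=(-0.015528, -0.037333)  product (-0.013020, -0.003750)
  m=+3: Y*=(-0.003707, 0.016086)  Y=(-0.338212, -0.066497)  product (0.002323, -0.005194)
  m=+4: Y*=(0.076103, 0.337733)  Y=(0.147151, -0.148022)  product (0.061191, 0.038433)
  m=+5: Y*=(-0.108848, -0.137464)  Y=(-0.044911, -0.221508)  product (-0.025561, 0.030284)
  m=+6: Y*=(-0.246543, -0.119992)  Y=(0.416024, 0.170170)  product (-0.082149, -0.091874)
  m=+7: Y*=(0.453973, 0.002198)  Y=(-0.286690, 0.193709)  product (-0.130575, 0.087309)
  m=+8: Y*=(-0.249845, 0.118621)  Y=(-0.000819, -0.138861)  product (0.016676, 0.034596)
Σ over m = (-0.341006, -0.000000); ×(4π/17) → (-0.252071, -0.000000). Real part: -0.252071

-0.252071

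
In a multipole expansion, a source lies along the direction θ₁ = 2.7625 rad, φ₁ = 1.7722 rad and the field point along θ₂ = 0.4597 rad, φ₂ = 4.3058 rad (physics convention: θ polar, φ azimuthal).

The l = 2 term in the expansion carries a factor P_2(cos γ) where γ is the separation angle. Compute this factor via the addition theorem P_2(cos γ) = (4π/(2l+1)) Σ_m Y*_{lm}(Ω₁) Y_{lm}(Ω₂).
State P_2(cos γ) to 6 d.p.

0.903587

Expand P_2 via completeness: Σ_{m} conj(Y_{2,m}) at Ω₁ times Y_{2,m} at Ω₂ —
  term(m=-2) = +0.001398+0.003772i   from Y*(Ω₁)=-0.048669-0.020738i, Y(Ω₂)=-0.052253-0.055240i
  term(m=-1) = +0.066967+0.046605i   from Y*(Ω₁)=+0.053133-0.260235i, Y(Ω₂)=-0.121483+0.282137i
  term(m=+0) = +0.222796+0.000000i   from Y*(Ω₁)=+0.501197-0.000000i, Y(Ω₂)=+0.444527+0.000000i
  term(m=+1) = +0.066967-0.046605i   from Y*(Ω₁)=-0.053133-0.260235i, Y(Ω₂)=+0.121483+0.282137i
  term(m=+2) = +0.001398-0.003772i   from Y*(Ω₁)=-0.048669+0.020738i, Y(Ω₂)=-0.052253+0.055240i
Total Σ_m = +0.359526+0.000000i. Multiply by 2.513274: +0.903587+0.000000i. P_2(cos γ) = 0.903587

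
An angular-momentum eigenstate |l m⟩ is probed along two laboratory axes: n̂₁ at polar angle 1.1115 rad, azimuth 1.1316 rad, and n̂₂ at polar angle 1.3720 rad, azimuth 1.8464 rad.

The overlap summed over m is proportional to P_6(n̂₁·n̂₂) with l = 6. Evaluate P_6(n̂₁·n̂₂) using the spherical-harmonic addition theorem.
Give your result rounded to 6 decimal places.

Summing Y*_{l m}(θ₁,φ₁)·Y_{l m}(θ₂,φ₂) over m ∈ [−6, 6]; prefactor 4π/(2·6+1) = 0.966644:
  [-6]  conj(Y_{6,-6})(Ω₁) = 0.21912 + 0.12154j ; Y_{6,-6}(Ω₂) = 0.03547 + 0.42727j ; Δ = -0.04416 + 0.09793j
  [-5]  conj(Y_{6,-5})(Ω₁) = 0.34809 - 0.25124j ; Y_{6,-5}(Ω₂) = -0.29366 - 0.05732j ; Δ = -0.11662 + 0.05383j
  [-4]  conj(Y_{6,-4})(Ω₁) = -0.04948 - 0.26298j ; Y_{6,-4}(Ω₂) = -0.08493 + 0.16787j ; Δ = 0.04835 + 0.01403j
  [-3]  conj(Y_{6,-3})(Ω₁) = 0.16876 + 0.04367j ; Y_{6,-3}(Ω₂) = -0.22925 - 0.21101j ; Δ = -0.02947 - 0.04562j
  [-2]  conj(Y_{6,-2})(Ω₁) = 0.21099 - 0.25439j ; Y_{6,-2}(Ω₂) = -0.09283 + 0.05707j ; Δ = -0.00507 + 0.03566j
  [-1]  conj(Y_{6,-1})(Ω₁) = 0.02636 + 0.05611j ; Y_{6,-1}(Ω₂) = -0.08422 - 0.29779j ; Δ = 0.01449 - 0.01258j
  [+0]  conj(Y_{6,0})(Ω₁) = 0.33199 + 0.00000j ; Y_{6,0}(Ω₂) = -0.08711 + 0.00000j ; Δ = -0.02892 + 0.00000j
  [+1]  conj(Y_{6,1})(Ω₁) = -0.02636 + 0.05611j ; Y_{6,1}(Ω₂) = 0.08422 - 0.29779j ; Δ = 0.01449 + 0.01258j
  [+2]  conj(Y_{6,2})(Ω₁) = 0.21099 + 0.25439j ; Y_{6,2}(Ω₂) = -0.09283 - 0.05707j ; Δ = -0.00507 - 0.03566j
  [+3]  conj(Y_{6,3})(Ω₁) = -0.16876 + 0.04367j ; Y_{6,3}(Ω₂) = 0.22925 - 0.21101j ; Δ = -0.02947 + 0.04562j
  [+4]  conj(Y_{6,4})(Ω₁) = -0.04948 + 0.26298j ; Y_{6,4}(Ω₂) = -0.08493 - 0.16787j ; Δ = 0.04835 - 0.01403j
  [+5]  conj(Y_{6,5})(Ω₁) = -0.34809 - 0.25124j ; Y_{6,5}(Ω₂) = 0.29366 - 0.05732j ; Δ = -0.11662 - 0.05383j
  [+6]  conj(Y_{6,6})(Ω₁) = 0.21912 - 0.12154j ; Y_{6,6}(Ω₂) = 0.03547 - 0.42727j ; Δ = -0.04416 - 0.09793j
Accumulated sum -0.29388 + 0.00000j; after 4π/(2l+1) scaling, -0.28408 + 0.00000j ⇒ P_6 = -0.284079

-0.284079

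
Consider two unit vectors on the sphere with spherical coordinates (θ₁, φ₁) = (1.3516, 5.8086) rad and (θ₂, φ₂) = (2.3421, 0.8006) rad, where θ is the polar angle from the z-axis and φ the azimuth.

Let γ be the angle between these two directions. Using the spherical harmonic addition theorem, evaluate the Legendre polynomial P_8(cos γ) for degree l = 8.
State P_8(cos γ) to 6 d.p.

Expand P_8 via completeness: Σ_{m} conj(Y_{8,m}) at Ω₁ times Y_{8,m} at Ω₂ —
  [-8]  conj(Y_{8,-8})(Ω₁) = -0.336740+0.258706i ; Y_{8,-8}(Ω₂) = +0.035737-0.004368i ; Δ = -0.010904+0.010716i
  [-7]  conj(Y_{8,-7})(Ω₁) = -0.372254+0.067933i ; Y_{8,-7}(Ω₂) = -0.108955-0.087925i ; Δ = +0.046532+0.025329i
  [-6]  conj(Y_{8,-6})(Ω₁) = +0.090582+0.027434i ; Y_{8,-6}(Ω₂) = +0.029295+0.320286i ; Δ = -0.006133+0.029816i
  [-5]  conj(Y_{8,-5})(Ω₁) = +0.257955+0.249464i ; Y_{8,-5}(Ω₂) = +0.300052-0.349521i ; Δ = +0.164593-0.015308i
  [-4]  conj(Y_{8,-4})(Ω₁) = +0.008301+0.024430i ; Y_{8,-4}(Ω₂) = -0.331383+0.020175i ; Δ = -0.003244-0.007928i
  [-3]  conj(Y_{8,-3})(Ω₁) = +0.048075-0.324593i ; Y_{8,-3}(Ω₂) = -0.070527-0.064371i ; Δ = -0.024285+0.019798i
  [-2]  conj(Y_{8,-2})(Ω₁) = +0.045767-0.063887i ; Y_{8,-2}(Ω₂) = +0.011707+0.384929i ; Δ = +0.025128+0.016869i
  [-1]  conj(Y_{8,-1})(Ω₁) = -0.275963+0.141775i ; Y_{8,-1}(Ω₂) = +0.060075-0.061930i ; Δ = -0.007798+0.025607i
  [+0]  conj(Y_{8,0})(Ω₁) = -0.093780-0.000000i ; Y_{8,0}(Ω₂) = +0.359950+0.000000i ; Δ = -0.033756-0.000000i
  [+1]  conj(Y_{8,1})(Ω₁) = +0.275963+0.141775i ; Y_{8,1}(Ω₂) = -0.060075-0.061930i ; Δ = -0.007798-0.025607i
  [+2]  conj(Y_{8,2})(Ω₁) = +0.045767+0.063887i ; Y_{8,2}(Ω₂) = +0.011707-0.384929i ; Δ = +0.025128-0.016869i
  [+3]  conj(Y_{8,3})(Ω₁) = -0.048075-0.324593i ; Y_{8,3}(Ω₂) = +0.070527-0.064371i ; Δ = -0.024285-0.019798i
  [+4]  conj(Y_{8,4})(Ω₁) = +0.008301-0.024430i ; Y_{8,4}(Ω₂) = -0.331383-0.020175i ; Δ = -0.003244+0.007928i
  [+5]  conj(Y_{8,5})(Ω₁) = -0.257955+0.249464i ; Y_{8,5}(Ω₂) = -0.300052-0.349521i ; Δ = +0.164593+0.015308i
  [+6]  conj(Y_{8,6})(Ω₁) = +0.090582-0.027434i ; Y_{8,6}(Ω₂) = +0.029295-0.320286i ; Δ = -0.006133-0.029816i
  [+7]  conj(Y_{8,7})(Ω₁) = +0.372254+0.067933i ; Y_{8,7}(Ω₂) = +0.108955-0.087925i ; Δ = +0.046532-0.025329i
  [+8]  conj(Y_{8,8})(Ω₁) = -0.336740-0.258706i ; Y_{8,8}(Ω₂) = +0.035737+0.004368i ; Δ = -0.010904-0.010716i
Σ over m = +0.334021+0.000000i; ×(4π/17) → +0.246907+0.000000i. Real part: 0.246907

0.246907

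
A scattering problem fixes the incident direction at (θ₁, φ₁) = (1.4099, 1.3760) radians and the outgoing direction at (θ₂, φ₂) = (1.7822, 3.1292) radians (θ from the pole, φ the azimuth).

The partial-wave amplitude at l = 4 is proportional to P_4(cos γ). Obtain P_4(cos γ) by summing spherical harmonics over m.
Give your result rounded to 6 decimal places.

0.219993

Expand P_4 via completeness: Σ_{m} conj(Y_{4,m}) at Ω₁ times Y_{4,m} at Ω₂ —
  m=-4: (0.298902, -0.295211) × (0.403925, 0.020039) = (0.126650, -0.113253)  (running Σ = (0.126650, -0.113253))
  m=-3: (-0.106394, -0.160848) × (0.245318, 0.009125) = (-0.024633, -0.040430)  (running Σ = (0.102017, -0.153683))
  m=-2: (0.247345, -0.101555) × (-0.221163, -0.005483) = (-0.055260, 0.021104)  (running Σ = (0.046756, -0.132579))
  m=-1: (-0.040841, -0.207003) × (-0.261243, -0.003238) = (0.009999, 0.054210)  (running Σ = (0.056756, -0.078369))
  m=0: (0.238346, -0.000000) × (0.184803, 0.000000) = (0.044047, 0.000000)  (running Σ = (0.100803, -0.078369))
  m=1: (0.040841, -0.207003) × (0.261243, -0.003238) = (0.009999, -0.054210)  (running Σ = (0.110802, -0.132579))
  m=2: (0.247345, 0.101555) × (-0.221163, 0.005483) = (-0.055260, -0.021104)  (running Σ = (0.055542, -0.153683))
  m=3: (0.106394, -0.160848) × (-0.245318, 0.009125) = (-0.024633, 0.040430)  (running Σ = (0.030909, -0.113253))
  m=4: (0.298902, 0.295211) × (0.403925, -0.020039) = (0.126650, 0.113253)  (running Σ = (0.157558, 0.000000))
Σ over m = (0.157558, 0.000000); ×(4π/9) → (0.219993, 0.000000). Real part: 0.219993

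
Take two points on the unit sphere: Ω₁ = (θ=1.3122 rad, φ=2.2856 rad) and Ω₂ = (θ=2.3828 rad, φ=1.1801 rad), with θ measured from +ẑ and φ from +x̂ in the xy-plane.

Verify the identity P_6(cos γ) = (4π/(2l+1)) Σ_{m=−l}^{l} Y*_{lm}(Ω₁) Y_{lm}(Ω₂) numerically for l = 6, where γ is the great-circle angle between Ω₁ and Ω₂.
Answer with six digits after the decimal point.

Expand P_6 via completeness: Σ_{m} conj(Y_{6,m}) at Ω₁ times Y_{6,m} at Ω₂ —
  m=-6: Y*=0.16209 + 0.35952j  Y=0.03580 - 0.03667j  product 0.01899 + 0.00693j
  m=-5: Y*=0.15144 - 0.32811j  Y=-0.17371 - 0.06992j  product -0.04925 + 0.04641j
  m=-4: Y*=0.08400 - 0.02437j  Y=0.00307 + 0.38320j  product 0.00960 + 0.03211j
  m=-3: Y*=-0.28831 - 0.18627j  Y=0.39624 - 0.16692j  product -0.14533 - 0.02568j
  m=-2: Y*=0.00154 + 0.01084j  Y=-0.07358 - 0.07300j  product 0.00068 - 0.00091j
  m=-1: Y*=-0.21225 + 0.24455j  Y=0.12901 - 0.31323j  product 0.04922 + 0.09803j
  m=+0: Y*=0.03712 + 0.00000j  Y=-0.21141 + 0.00000j  product -0.00785 + 0.00000j
  m=+1: Y*=0.21225 + 0.24455j  Y=-0.12901 - 0.31323j  product 0.04922 - 0.09803j
  m=+2: Y*=0.00154 - 0.01084j  Y=-0.07358 + 0.07300j  product 0.00068 + 0.00091j
  m=+3: Y*=0.28831 - 0.18627j  Y=-0.39624 - 0.16692j  product -0.14533 + 0.02568j
  m=+4: Y*=0.08400 + 0.02437j  Y=0.00307 - 0.38320j  product 0.00960 - 0.03211j
  m=+5: Y*=-0.15144 - 0.32811j  Y=0.17371 - 0.06992j  product -0.04925 - 0.04641j
  m=+6: Y*=0.16209 - 0.35952j  Y=0.03580 + 0.03667j  product 0.01899 - 0.00693j
Σ over m = -0.24005 + 0.00000j; ×(4π/13) → -0.23204 + 0.00000j. Real part: -0.232045

-0.232045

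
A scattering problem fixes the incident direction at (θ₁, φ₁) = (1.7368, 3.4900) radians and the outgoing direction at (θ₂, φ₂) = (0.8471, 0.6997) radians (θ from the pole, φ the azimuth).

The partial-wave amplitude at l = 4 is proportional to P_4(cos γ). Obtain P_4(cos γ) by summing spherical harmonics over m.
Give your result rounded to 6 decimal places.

Term-by-term m-sum for l=4 (normalisation 4π/9 = 1.396263):
  m=-4: Y*=+0.073792+0.412142i  Y=-0.131426-0.046904i  product +0.009633-0.057627i
  m=-3: Y*=+0.099547+0.171637i  Y=-0.175800-0.301214i  product +0.034199-0.060159i
  m=-2: Y*=-0.201842-0.168913i  Y=+0.066295-0.383001i  product -0.078075+0.066108i
  m=-1: Y*=-0.203550-0.073934i  Y=+0.012424-0.010459i  product -0.003302+0.001210i
  m=+0: Y*=+0.233463-0.000000i  Y=-0.362332+0.000000i  product -0.084591+0.000000i
  m=+1: Y*=+0.203550-0.073934i  Y=-0.012424-0.010459i  product -0.003302-0.001210i
  m=+2: Y*=-0.201842+0.168913i  Y=+0.066295+0.383001i  product -0.078075-0.066108i
  m=+3: Y*=-0.099547+0.171637i  Y=+0.175800-0.301214i  product +0.034199+0.060159i
  m=+4: Y*=+0.073792-0.412142i  Y=-0.131426+0.046904i  product +0.009633+0.057627i
Total Σ_m = -0.159682+0.000000i. Multiply by 1.396263: -0.222958+0.000000i. P_4(cos γ) = -0.222958

-0.222958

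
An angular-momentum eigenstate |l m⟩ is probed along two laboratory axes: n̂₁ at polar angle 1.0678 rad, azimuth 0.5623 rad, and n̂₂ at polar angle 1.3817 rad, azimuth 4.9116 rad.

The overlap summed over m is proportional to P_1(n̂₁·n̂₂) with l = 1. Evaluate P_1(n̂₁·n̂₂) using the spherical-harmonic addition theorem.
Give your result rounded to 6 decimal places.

Expand P_1 via completeness: Σ_{m} conj(Y_{1,m}) at Ω₁ times Y_{1,m} at Ω₂ —
  m=-1: Y*=+0.256095+0.161381i  Y=+0.067153+0.332625i  product -0.036482+0.096021i
  m=+0: Y*=+0.235532-0.000000i  Y=+0.091843+0.000000i  product +0.021632+0.000000i
  m=+1: Y*=-0.256095+0.161381i  Y=-0.067153+0.332625i  product -0.036482-0.096021i
Accumulated sum -0.051331+0.000000i; after 4π/(2l+1) scaling, -0.215015+0.000000i ⇒ P_1 = -0.215015

-0.215015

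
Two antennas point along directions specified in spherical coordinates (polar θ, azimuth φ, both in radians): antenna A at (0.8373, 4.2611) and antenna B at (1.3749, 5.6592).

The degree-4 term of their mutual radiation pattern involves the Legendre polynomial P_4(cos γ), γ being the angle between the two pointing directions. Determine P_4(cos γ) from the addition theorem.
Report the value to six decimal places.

0.148816

Addition theorem: P_4(cos γ) = (4π/9) Σ_m Y*_{lm}(Ω₁) Y_{lm}(Ω₂), m = −4…4:
  [-4]  conj(Y_{4,-4})(Ω₁) = -0.031291-0.131064i ; Y_{4,-4}(Ω₂) = -0.327179+0.246485i ; Δ = +0.042543+0.035169i
  [-3]  conj(Y_{4,-3})(Ω₁) = +0.335432+0.073928i ; Y_{4,-3}(Ω₂) = -0.068200+0.219571i ; Δ = -0.039109+0.068609i
  [-2]  conj(Y_{4,-2})(Ω₁) = -0.244451+0.309683i ; Y_{4,-2}(Ω₂) = -0.075026-0.224275i ; Δ = +0.087795+0.031590i
  [-1]  conj(Y_{4,-1})(Ω₁) = -0.014092-0.029077i ; Y_{4,-1}(Ω₂) = -0.200467-0.144325i ; Δ = -0.001372+0.007863i
  [+0]  conj(Y_{4,0})(Ω₁) = -0.361268-0.000000i ; Y_{4,0}(Ω₂) = +0.202434+0.000000i ; Δ = -0.073133-0.000000i
  [+1]  conj(Y_{4,1})(Ω₁) = +0.014092-0.029077i ; Y_{4,1}(Ω₂) = +0.200467-0.144325i ; Δ = -0.001372-0.007863i
  [+2]  conj(Y_{4,2})(Ω₁) = -0.244451-0.309683i ; Y_{4,2}(Ω₂) = -0.075026+0.224275i ; Δ = +0.087795-0.031590i
  [+3]  conj(Y_{4,3})(Ω₁) = -0.335432+0.073928i ; Y_{4,3}(Ω₂) = +0.068200+0.219571i ; Δ = -0.039109-0.068609i
  [+4]  conj(Y_{4,4})(Ω₁) = -0.031291+0.131064i ; Y_{4,4}(Ω₂) = -0.327179-0.246485i ; Δ = +0.042543-0.035169i
Σ over m = +0.106581-0.000000i; ×(4π/9) → +0.148816-0.000000i. Real part: 0.148816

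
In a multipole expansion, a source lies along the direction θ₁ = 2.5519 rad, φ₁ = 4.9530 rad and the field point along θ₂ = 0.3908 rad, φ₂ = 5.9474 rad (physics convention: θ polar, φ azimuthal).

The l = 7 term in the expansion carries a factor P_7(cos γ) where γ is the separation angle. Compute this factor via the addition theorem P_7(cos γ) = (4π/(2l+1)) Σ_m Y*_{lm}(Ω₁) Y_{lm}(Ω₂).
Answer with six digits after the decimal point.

-0.268365

Expand P_7 via completeness: Σ_{m} conj(Y_{7,m}) at Ω₁ times Y_{7,m} at Ω₂ —
  term(m=-7) = +0.000004-0.000003i   from Y*(Ω₁)=-0.008172-0.000931i, Y(Ω₂)=-0.000409+0.000414i
  term(m=-6) = -0.000231-0.000076i   from Y*(Ω₁)=+0.005831+0.045620i, Y(Ω₂)=-0.002270+0.004773i
  term(m=-5) = +0.001190+0.004480i   from Y*(Ω₁)=+0.145312-0.055984i, Y(Ω₂)=-0.003212+0.029591i
  term(m=-4) = +0.027107-0.030000i   from Y*(Ω₁)=-0.199346-0.286224i, Y(Ω₂)=+0.026162+0.112928i
  term(m=-3) = -0.150502-0.024040i   from Y*(Ω₁)=-0.322350+0.366175i, Y(Ω₂)=+0.166860+0.264122i
  term(m=-2) = +0.063261+0.142422i   from Y*(Ω₁)=+0.258352+0.134902i, Y(Ω₂)=+0.418588+0.332699i
  term(m=-1) = -0.051388+0.079054i   from Y*(Ω₁)=-0.055363+0.225636i, Y(Ω₂)=+0.383173+0.133728i
  term(m=+0) = -0.099220+0.000000i   from Y*(Ω₁)=+0.378999-0.000000i, Y(Ω₂)=-0.261795+0.000000i
  term(m=+1) = -0.051388-0.079054i   from Y*(Ω₁)=+0.055363+0.225636i, Y(Ω₂)=-0.383173+0.133728i
  term(m=+2) = +0.063261-0.142422i   from Y*(Ω₁)=+0.258352-0.134902i, Y(Ω₂)=+0.418588-0.332699i
  term(m=+3) = -0.150502+0.024040i   from Y*(Ω₁)=+0.322350+0.366175i, Y(Ω₂)=-0.166860+0.264122i
  term(m=+4) = +0.027107+0.030000i   from Y*(Ω₁)=-0.199346+0.286224i, Y(Ω₂)=+0.026162-0.112928i
  term(m=+5) = +0.001190-0.004480i   from Y*(Ω₁)=-0.145312-0.055984i, Y(Ω₂)=+0.003212+0.029591i
  term(m=+6) = -0.000231+0.000076i   from Y*(Ω₁)=+0.005831-0.045620i, Y(Ω₂)=-0.002270-0.004773i
  term(m=+7) = +0.000004+0.000003i   from Y*(Ω₁)=+0.008172-0.000931i, Y(Ω₂)=+0.000409+0.000414i
Σ over m = -0.320337-0.000000i; ×(4π/15) → -0.268365-0.000000i. Real part: -0.268365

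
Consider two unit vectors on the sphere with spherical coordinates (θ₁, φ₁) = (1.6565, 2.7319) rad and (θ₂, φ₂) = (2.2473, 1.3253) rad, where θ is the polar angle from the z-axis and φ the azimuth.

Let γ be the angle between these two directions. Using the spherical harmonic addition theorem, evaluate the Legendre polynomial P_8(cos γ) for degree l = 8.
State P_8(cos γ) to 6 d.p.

0.006807

Term-by-term m-sum for l=8 (normalisation 4π/17 = 0.739198):
  [-8]  conj(Y_{8,-8})(Ω₁) = -0.49587 + 0.06783j ; Y_{8,-8}(Ω₂) = -0.02699 + 0.06508j ; Δ = 0.00897 - 0.03410j
  [-7]  conj(Y_{8,-7})(Ω₁) = -0.16559 - 0.04650j ; Y_{8,-7}(Ω₂) = 0.22380 + 0.03329j ; Δ = -0.03551 - 0.01592j
  [-6]  conj(Y_{8,-6})(Ω₁) = 0.25413 + 0.20695j ; Y_{8,-6}(Ω₂) = -0.04032 - 0.41091j ; Δ = 0.07479 - 0.11277j
  [-5]  conj(Y_{8,-5})(Ω₁) = 0.09079 + 0.17539j ; Y_{8,-5}(Ω₂) = -0.39794 + 0.14225j ; Δ = -0.06108 - 0.05688j
  [-4]  conj(Y_{8,-4})(Ω₁) = -0.01841 - 0.27038j ; Y_{8,-4}(Ω₂) = 0.05524 + 0.08271j ; Δ = 0.02135 - 0.01646j
  [-3]  conj(Y_{8,-3})(Ω₁) = 0.06967 - 0.19589j ; Y_{8,-3}(Ω₂) = -0.20886 + 0.23036j ; Δ = 0.03057 + 0.05696j
  [-2]  conj(Y_{8,-2})(Ω₁) = -0.16739 + 0.17918j ; Y_{8,-2}(Ω₂) = 0.24623 + 0.13165j ; Δ = -0.06481 + 0.02208j
  [-1]  conj(Y_{8,-1})(Ω₁) = -0.19441 + 0.08443j ; Y_{8,-1}(Ω₂) = -0.04733 + 0.18891j ; Δ = -0.00675 - 0.04072j
  [+0]  conj(Y_{8,0})(Ω₁) = 0.23748 + 0.00000j ; Y_{8,0}(Ω₂) = 0.31217 + 0.00000j ; Δ = 0.07413 + 0.00000j
  [+1]  conj(Y_{8,1})(Ω₁) = 0.19441 + 0.08443j ; Y_{8,1}(Ω₂) = 0.04733 + 0.18891j ; Δ = -0.00675 + 0.04072j
  [+2]  conj(Y_{8,2})(Ω₁) = -0.16739 - 0.17918j ; Y_{8,2}(Ω₂) = 0.24623 - 0.13165j ; Δ = -0.06481 - 0.02208j
  [+3]  conj(Y_{8,3})(Ω₁) = -0.06967 - 0.19589j ; Y_{8,3}(Ω₂) = 0.20886 + 0.23036j ; Δ = 0.03057 - 0.05696j
  [+4]  conj(Y_{8,4})(Ω₁) = -0.01841 + 0.27038j ; Y_{8,4}(Ω₂) = 0.05524 - 0.08271j ; Δ = 0.02135 + 0.01646j
  [+5]  conj(Y_{8,5})(Ω₁) = -0.09079 + 0.17539j ; Y_{8,5}(Ω₂) = 0.39794 + 0.14225j ; Δ = -0.06108 + 0.05688j
  [+6]  conj(Y_{8,6})(Ω₁) = 0.25413 - 0.20695j ; Y_{8,6}(Ω₂) = -0.04032 + 0.41091j ; Δ = 0.07479 + 0.11277j
  [+7]  conj(Y_{8,7})(Ω₁) = 0.16559 - 0.04650j ; Y_{8,7}(Ω₂) = -0.22380 + 0.03329j ; Δ = -0.03551 + 0.01592j
  [+8]  conj(Y_{8,8})(Ω₁) = -0.49587 - 0.06783j ; Y_{8,8}(Ω₂) = -0.02699 - 0.06508j ; Δ = 0.00897 + 0.03410j
Total Σ_m = 0.00921 - 0.00000j. Multiply by 0.739198: 0.00681 - 0.00000j. P_8(cos γ) = 0.006807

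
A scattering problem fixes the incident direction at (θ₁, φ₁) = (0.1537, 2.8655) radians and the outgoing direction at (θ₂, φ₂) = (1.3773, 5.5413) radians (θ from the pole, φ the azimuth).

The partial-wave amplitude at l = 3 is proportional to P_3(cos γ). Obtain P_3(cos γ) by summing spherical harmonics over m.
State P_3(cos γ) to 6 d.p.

-0.083253

Term-by-term m-sum for l=3 (normalisation 4π/7 = 1.795196):
  [-3]  conj(Y_{3,-3})(Ω₁) = (-0.001012, 0.001103) ; Y_{3,-3}(Ω₂) = (-0.240147, 0.312731) ; Δ = (-0.000102, -0.000581)
  [-2]  conj(Y_{3,-2})(Ω₁) = (0.020153, -0.012417) ; Y_{3,-2}(Ω₂) = (0.016449, 0.188536) ; Δ = (0.002672, 0.003595)
  [-1]  conj(Y_{3,-1})(Ω₁) = (-0.184836, 0.052369) ; Y_{3,-1}(Ω₂) = (-0.190576, -0.174673) ; Δ = (0.044373, 0.022305)
  [+0]  conj(Y_{3,0})(Ω₁) = (0.694337, -0.000000) ; Y_{3,0}(Ω₂) = (-0.202009, 0.000000) ; Δ = (-0.140262, 0.000000)
  [+1]  conj(Y_{3,1})(Ω₁) = (0.184836, 0.052369) ; Y_{3,1}(Ω₂) = (0.190576, -0.174673) ; Δ = (0.044373, -0.022305)
  [+2]  conj(Y_{3,2})(Ω₁) = (0.020153, 0.012417) ; Y_{3,2}(Ω₂) = (0.016449, -0.188536) ; Δ = (0.002672, -0.003595)
  [+3]  conj(Y_{3,3})(Ω₁) = (0.001012, 0.001103) ; Y_{3,3}(Ω₂) = (0.240147, 0.312731) ; Δ = (-0.000102, 0.000581)
Σ over m = (-0.046375, -0.000000); ×(4π/7) → (-0.083253, -0.000000). Real part: -0.083253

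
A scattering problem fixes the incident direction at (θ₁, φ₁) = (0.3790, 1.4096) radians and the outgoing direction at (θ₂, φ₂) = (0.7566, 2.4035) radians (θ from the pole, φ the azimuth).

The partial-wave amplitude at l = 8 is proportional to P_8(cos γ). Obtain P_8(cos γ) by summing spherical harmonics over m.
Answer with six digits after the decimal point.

Summing Y*_{l m}(θ₁,φ₁)·Y_{l m}(θ₂,φ₂) over m ∈ [−8, 8]; prefactor 4π/(2·8+1) = 0.739198:
  term(m=-8) = -0.000000-0.000005i   from Y*(Ω₁)=+0.000050-0.000174i, Y(Ω₂)=+0.023615-0.009389i
  term(m=-7) = +0.000153-0.000122i   from Y*(Ω₁)=-0.001643-0.000778i, Y(Ω₂)=-0.047251+0.096762i
  term(m=-6) = +0.002990+0.000990i   from Y*(Ω₁)=-0.006548+0.009498i, Y(Ω₂)=-0.076452-0.262084i
  term(m=-5) = +0.005889+0.022397i   from Y*(Ω₁)=+0.037591+0.036074i, Y(Ω₂)=+0.379202+0.231902i
  term(m=-4) = -0.046846+0.051637i   from Y*(Ω₁)=+0.136707-0.102805i, Y(Ω₂)=-0.400332+0.076669i
  term(m=-3) = -0.012539-0.002022i   from Y*(Ω₁)=-0.183696-0.349776i, Y(Ω₂)=+0.019289-0.025720i
  term(m=-2) = +0.083853+0.189291i   from Y*(Ω₁)=-0.540229+0.180462i, Y(Ω₂)=-0.034339-0.361861i
  term(m=-1) = -0.035245+0.054162i   from Y*(Ω₁)=+0.048171+0.296240i, Y(Ω₂)=+0.159273+0.144875i
  term(m=+0) = -0.116977-0.000000i   from Y*(Ω₁)=-0.383978-0.000000i, Y(Ω₂)=+0.304644+0.000000i
  term(m=+1) = -0.035245-0.054162i   from Y*(Ω₁)=-0.048171+0.296240i, Y(Ω₂)=-0.159273+0.144875i
  term(m=+2) = +0.083853-0.189291i   from Y*(Ω₁)=-0.540229-0.180462i, Y(Ω₂)=-0.034339+0.361861i
  term(m=+3) = -0.012539+0.002022i   from Y*(Ω₁)=+0.183696-0.349776i, Y(Ω₂)=-0.019289-0.025720i
  term(m=+4) = -0.046846-0.051637i   from Y*(Ω₁)=+0.136707+0.102805i, Y(Ω₂)=-0.400332-0.076669i
  term(m=+5) = +0.005889-0.022397i   from Y*(Ω₁)=-0.037591+0.036074i, Y(Ω₂)=-0.379202+0.231902i
  term(m=+6) = +0.002990-0.000990i   from Y*(Ω₁)=-0.006548-0.009498i, Y(Ω₂)=-0.076452+0.262084i
  term(m=+7) = +0.000153+0.000122i   from Y*(Ω₁)=+0.001643-0.000778i, Y(Ω₂)=+0.047251+0.096762i
  term(m=+8) = -0.000000+0.000005i   from Y*(Ω₁)=+0.000050+0.000174i, Y(Ω₂)=+0.023615+0.009389i
Accumulated sum -0.120471-0.000000i; after 4π/(2l+1) scaling, -0.089052-0.000000i ⇒ P_8 = -0.089052

-0.089052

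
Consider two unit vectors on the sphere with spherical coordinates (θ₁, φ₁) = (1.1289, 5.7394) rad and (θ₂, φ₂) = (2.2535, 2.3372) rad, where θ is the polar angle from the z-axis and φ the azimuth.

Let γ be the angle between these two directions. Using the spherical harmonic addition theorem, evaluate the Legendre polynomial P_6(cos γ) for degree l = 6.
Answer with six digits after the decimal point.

Summing Y*_{l m}(θ₁,φ₁)·Y_{l m}(θ₂,φ₂) over m ∈ [−6, 6]; prefactor 4π/(2·6+1) = 0.966644:
  m=-6: -0.26162 + 0.03184j × 0.01198 - 0.10470j = 0.00020 + 0.02777j  (running Σ = 0.00020 + 0.02777j)
  m=-5: -0.39392 - 0.17717j × -0.18904 - 0.22885j = 0.03392 + 0.12364j  (running Σ = 0.03412 + 0.15141j)
  m=-4: -0.13695 - 0.19833j × -0.43551 - 0.03315j = 0.05307 + 0.09091j  (running Σ = 0.08719 + 0.24233j)
  m=-3: 0.01231 + 0.20296j × -0.19741 + 0.17611j = -0.03817 - 0.03790j  (running Σ = 0.04902 + 0.20443j)
  m=-2: -0.14693 + 0.28001j × 0.00697 - 0.18347j = 0.05035 + 0.02891j  (running Σ = 0.09936 + 0.23334j)
  m=-1: 0.08411 - 0.05085j × -0.23955 - 0.24882j = -0.03280 - 0.00875j  (running Σ = 0.06656 + 0.22459j)
  m=0: 0.32294 + 0.00000j × 0.09250 + 0.00000j = 0.02987 + 0.00000j  (running Σ = 0.09644 + 0.22459j)
  m=1: -0.08411 - 0.05085j × 0.23955 - 0.24882j = -0.03280 + 0.00875j  (running Σ = 0.06364 + 0.23334j)
  m=2: -0.14693 - 0.28001j × 0.00697 + 0.18347j = 0.05035 - 0.02891j  (running Σ = 0.11398 + 0.20443j)
  m=3: -0.01231 + 0.20296j × 0.19741 + 0.17611j = -0.03817 + 0.03790j  (running Σ = 0.07581 + 0.24233j)
  m=4: -0.13695 + 0.19833j × -0.43551 + 0.03315j = 0.05307 - 0.09091j  (running Σ = 0.12888 + 0.15141j)
  m=5: 0.39392 - 0.17717j × 0.18904 - 0.22885j = 0.03392 - 0.12364j  (running Σ = 0.16280 + 0.02777j)
  m=6: -0.26162 - 0.03184j × 0.01198 + 0.10470j = 0.00020 - 0.02777j  (running Σ = 0.16300 - 0.00000j)
Σ over m = 0.16300 - 0.00000j; ×(4π/13) → 0.15756 - 0.00000j. Real part: 0.157563

0.157563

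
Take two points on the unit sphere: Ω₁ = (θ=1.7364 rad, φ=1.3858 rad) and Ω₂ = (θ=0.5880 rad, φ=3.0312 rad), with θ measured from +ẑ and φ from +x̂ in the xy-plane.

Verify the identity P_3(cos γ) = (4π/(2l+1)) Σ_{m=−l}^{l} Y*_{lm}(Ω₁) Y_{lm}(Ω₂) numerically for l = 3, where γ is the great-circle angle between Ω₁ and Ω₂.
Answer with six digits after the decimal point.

0.252825

Summing Y*_{l m}(θ₁,φ₁)·Y_{l m}(θ₂,φ₂) over m ∈ [−3, 3]; prefactor 4π/(2·3+1) = 1.795196:
  m=-3: Y*=(-0.210949, -0.340245)  Y=(-0.067340, -0.023154)  product (0.006327, 0.027797)
  m=-2: Y*=(0.152803, -0.059265)  Y=(0.255291, 0.057299)  product (0.042405, -0.006375)
  m=-1: Y*=(-0.050667, -0.270748)  Y=(-0.438590, -0.048615)  product (0.009060, 0.121210)
  m=+0: Y*=(0.176193, -0.000000)  Y=(0.143312, 0.000000)  product (0.025251, 0.000000)
  m=+1: Y*=(0.050667, -0.270748)  Y=(0.438590, -0.048615)  product (0.009060, -0.121210)
  m=+2: Y*=(0.152803, 0.059265)  Y=(0.255291, -0.057299)  product (0.042405, 0.006375)
  m=+3: Y*=(0.210949, -0.340245)  Y=(0.067340, -0.023154)  product (0.006327, -0.027797)
Total Σ_m = (0.140834, 0.000000). Multiply by 1.795196: (0.252825, 0.000000). P_3(cos γ) = 0.252825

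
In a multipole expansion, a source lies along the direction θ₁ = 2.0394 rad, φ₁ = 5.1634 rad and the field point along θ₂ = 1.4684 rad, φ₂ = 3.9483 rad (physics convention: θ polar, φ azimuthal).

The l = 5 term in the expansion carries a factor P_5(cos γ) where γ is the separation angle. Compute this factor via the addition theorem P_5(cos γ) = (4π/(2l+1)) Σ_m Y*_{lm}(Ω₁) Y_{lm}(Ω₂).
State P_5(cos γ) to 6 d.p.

0.343836

Expand P_5 via completeness: Σ_{m} conj(Y_{5,m}) at Ω₁ times Y_{5,m} at Ω₂ —
  m=-5: Y*=+0.203325+0.165858i  Y=+0.283876-0.351869i  product +0.116080-0.024461i
  m=-4: Y*=+0.097086-0.408659i  Y=-0.146374+0.012507i  product -0.009100+0.061031i
  m=-3: Y*=-0.200504+0.044366i  Y=-0.231643-0.203770i  product +0.055486+0.030580i
  m=-2: Y*=-0.146601-0.185510i  Y=+0.007075+0.165901i  product +0.029739-0.025634i
  m=-1: Y*=-0.122306+0.252540i  Y=-0.188696+0.196914i  product -0.026650-0.071737i
  m=+0: Y*=-0.176561-0.000000i  Y=+0.170654+0.000000i  product -0.030131-0.000000i
  m=+1: Y*=+0.122306+0.252540i  Y=+0.188696+0.196914i  product -0.026650+0.071737i
  m=+2: Y*=-0.146601+0.185510i  Y=+0.007075-0.165901i  product +0.029739+0.025634i
  m=+3: Y*=+0.200504+0.044366i  Y=+0.231643-0.203770i  product +0.055486-0.030580i
  m=+4: Y*=+0.097086+0.408659i  Y=-0.146374-0.012507i  product -0.009100-0.061031i
  m=+5: Y*=-0.203325+0.165858i  Y=-0.283876-0.351869i  product +0.116080+0.024461i
Accumulated sum +0.300978+0.000000i; after 4π/(2l+1) scaling, +0.343836+0.000000i ⇒ P_5 = 0.343836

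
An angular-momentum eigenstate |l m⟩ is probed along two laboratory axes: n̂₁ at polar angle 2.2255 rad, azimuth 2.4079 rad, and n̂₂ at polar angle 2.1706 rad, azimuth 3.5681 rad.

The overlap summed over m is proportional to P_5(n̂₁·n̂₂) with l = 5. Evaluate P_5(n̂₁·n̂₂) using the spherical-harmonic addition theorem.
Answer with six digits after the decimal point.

-0.165163

Expand P_5 via completeness: Σ_{m} conj(Y_{5,m}) at Ω₁ times Y_{5,m} at Ω₂ —
  term(m=-5) = +0.022969+0.012022i   from Y*(Ω₁)=+0.125991-0.073292i, Y(Ω₂)=+0.094741+0.150531i
  term(m=-4) = -0.009735+0.135747i   from Y*(Ω₁)=+0.346292+0.072660i, Y(Ω₂)=+0.051857+0.381121i
  term(m=-3) = -0.138299+0.048767i   from Y*(Ω₁)=+0.237830+0.325997i, Y(Ω₂)=-0.104360+0.348097i
  term(m=-2) = +0.001429+0.001535i   from Y*(Ω₁)=-0.007532+0.072574i, Y(Ω₂)=+0.018900-0.021646i
  term(m=-1) = +0.046450-0.106699i   from Y*(Ω₁)=+0.246027-0.221815i, Y(Ω₂)=+0.319831-0.145331i
  term(m=+0) = +0.009794+0.000000i   from Y*(Ω₁)=+0.163343-0.000000i, Y(Ω₂)=+0.059960+0.000000i
  term(m=+1) = +0.046450+0.106699i   from Y*(Ω₁)=-0.246027-0.221815i, Y(Ω₂)=-0.319831-0.145331i
  term(m=+2) = +0.001429-0.001535i   from Y*(Ω₁)=-0.007532-0.072574i, Y(Ω₂)=+0.018900+0.021646i
  term(m=+3) = -0.138299-0.048767i   from Y*(Ω₁)=-0.237830+0.325997i, Y(Ω₂)=+0.104360+0.348097i
  term(m=+4) = -0.009735-0.135747i   from Y*(Ω₁)=+0.346292-0.072660i, Y(Ω₂)=+0.051857-0.381121i
  term(m=+5) = +0.022969-0.012022i   from Y*(Ω₁)=-0.125991-0.073292i, Y(Ω₂)=-0.094741+0.150531i
Accumulated sum -0.144576-0.000000i; after 4π/(2l+1) scaling, -0.165163-0.000000i ⇒ P_5 = -0.165163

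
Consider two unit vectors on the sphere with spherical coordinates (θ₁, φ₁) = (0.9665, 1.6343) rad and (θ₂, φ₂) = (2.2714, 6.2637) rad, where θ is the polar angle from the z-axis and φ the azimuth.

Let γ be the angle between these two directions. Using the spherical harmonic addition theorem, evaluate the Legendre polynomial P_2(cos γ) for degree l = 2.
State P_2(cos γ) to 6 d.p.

-0.237360

Expand P_2 via completeness: Σ_{m} conj(Y_{2,m}) at Ω₁ times Y_{2,m} at Ω₂ —
  m=-2: -0.259466-0.033132i × +0.225563+0.008795i = -0.058234-0.009755i  (running Σ = -0.058234-0.009755i)
  m=-1: -0.022923+0.360484i × -0.380661-0.007418i = +0.011400-0.137052i  (running Σ = -0.046834-0.146807i)
  m=0: -0.009936-0.000000i × +0.077849+0.000000i = -0.000774-0.000000i  (running Σ = -0.047608-0.146807i)
  m=1: +0.022923+0.360484i × +0.380661-0.007418i = +0.011400+0.137052i  (running Σ = -0.036208-0.009755i)
  m=2: -0.259466+0.033132i × +0.225563-0.008795i = -0.058234+0.009755i  (running Σ = -0.094442-0.000000i)
Accumulated sum -0.094442-0.000000i; after 4π/(2l+1) scaling, -0.237360-0.000000i ⇒ P_2 = -0.237360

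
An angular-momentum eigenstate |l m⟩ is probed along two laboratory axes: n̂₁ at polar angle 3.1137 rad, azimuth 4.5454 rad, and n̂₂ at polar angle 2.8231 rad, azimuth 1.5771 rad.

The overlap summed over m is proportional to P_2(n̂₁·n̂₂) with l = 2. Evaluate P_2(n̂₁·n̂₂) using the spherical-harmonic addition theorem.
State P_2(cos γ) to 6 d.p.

Summing Y*_{l m}(θ₁,φ₁)·Y_{l m}(θ₂,φ₂) over m ∈ [−2, 2]; prefactor 4π/(2·2+1) = 2.513274:
  [-2]  conj(Y_{2,-2})(Ω₁) = (-0.000284, 0.000098) ; Y_{2,-2}(Ω₂) = (-0.037873, 0.000477) ; Δ = (0.000011, -0.000004)
  [-1]  conj(Y_{2,-1})(Ω₁) = (0.003580, 0.021238) ; Y_{2,-1}(Ω₂) = (0.001448, 0.229742) ; Δ = (-0.004874, 0.000853)
  [+0]  conj(Y_{2,0})(Ω₁) = (0.630047, -0.000000) ; Y_{2,0}(Ω₂) = (0.538007, 0.000000) ; Δ = (0.338970, 0.000000)
  [+1]  conj(Y_{2,1})(Ω₁) = (-0.003580, 0.021238) ; Y_{2,1}(Ω₂) = (-0.001448, 0.229742) ; Δ = (-0.004874, -0.000853)
  [+2]  conj(Y_{2,2})(Ω₁) = (-0.000284, -0.000098) ; Y_{2,2}(Ω₂) = (-0.037873, -0.000477) ; Δ = (0.000011, 0.000004)
Total Σ_m = (0.329243, -0.000000). Multiply by 2.513274: (0.827479, -0.000000). P_2(cos γ) = 0.827479

0.827479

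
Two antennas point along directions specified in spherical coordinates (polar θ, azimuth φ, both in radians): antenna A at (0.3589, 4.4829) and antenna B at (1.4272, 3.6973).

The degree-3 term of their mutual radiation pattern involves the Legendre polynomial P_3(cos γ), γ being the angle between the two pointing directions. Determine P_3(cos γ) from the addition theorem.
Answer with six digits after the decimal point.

Term-by-term m-sum for l=3 (normalisation 4π/7 = 1.795196):
  m=-3: Y*=(0.011487, 0.013962)  Y=(0.038901, 0.402598)  product (-0.005174, 0.005168)
  m=-2: Y*=(-0.105834, 0.052301)  Y=(0.063518, -0.128403)  product (-0.000007, 0.016911)
  m=-1: Y*=(-0.087361, -0.373969)  Y=(0.243902, -0.151460)  product (-0.077949, -0.077980)
  m=+0: Y*=(0.483266, -0.000000)  Y=(-0.154740, 0.000000)  product (-0.074781, 0.000000)
  m=+1: Y*=(0.087361, -0.373969)  Y=(-0.243902, -0.151460)  product (-0.077949, 0.077980)
  m=+2: Y*=(-0.105834, -0.052301)  Y=(0.063518, 0.128403)  product (-0.000007, -0.016911)
  m=+3: Y*=(-0.011487, 0.013962)  Y=(-0.038901, 0.402598)  product (-0.005174, -0.005168)
Σ over m = (-0.241040, -0.000000); ×(4π/7) → (-0.432714, -0.000000). Real part: -0.432714

-0.432714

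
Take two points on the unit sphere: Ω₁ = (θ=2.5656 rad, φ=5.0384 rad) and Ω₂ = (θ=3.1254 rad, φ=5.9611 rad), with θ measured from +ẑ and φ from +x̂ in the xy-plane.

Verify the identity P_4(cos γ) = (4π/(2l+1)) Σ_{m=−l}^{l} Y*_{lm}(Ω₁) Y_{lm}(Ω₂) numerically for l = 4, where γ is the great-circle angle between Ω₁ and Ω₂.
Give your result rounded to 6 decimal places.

-0.076848

Term-by-term m-sum for l=4 (normalisation 4π/9 = 1.396263):
  m=-4: (0.010266, 0.037569) × (0.000000, 0.000000) = (-0.000000, 0.000000)  (running Σ = (-0.000000, 0.000000))
  m=-3: (0.140679, -0.094757) × (-0.000003, -0.000004) = (-0.000001, -0.000000)  (running Σ = (-0.000001, -0.000000))
  m=-2: (-0.309483, -0.236260) × (0.000421, 0.000316) = (-0.000056, -0.000197)  (running Σ = (-0.000056, -0.000197))
  m=-1: (-0.133115, 0.393745) × (-0.029048, -0.009693) = (0.007683, -0.010147)  (running Σ = (0.007627, -0.010345))
  m=0: (-0.083169, -0.000000) × (0.845175, 0.000000) = (-0.070292, -0.000000)  (running Σ = (-0.062665, -0.010345))
  m=1: (0.133115, 0.393745) × (0.029048, -0.009693) = (0.007683, 0.010147)  (running Σ = (-0.054982, -0.000197))
  m=2: (-0.309483, 0.236260) × (0.000421, -0.000316) = (-0.000056, 0.000197)  (running Σ = (-0.055037, -0.000000))
  m=3: (-0.140679, -0.094757) × (0.000003, -0.000004) = (-0.000001, 0.000000)  (running Σ = (-0.055038, 0.000000))
  m=4: (0.010266, -0.037569) × (0.000000, -0.000000) = (-0.000000, -0.000000)  (running Σ = (-0.055038, 0.000000))
Accumulated sum (-0.055038, 0.000000); after 4π/(2l+1) scaling, (-0.076848, 0.000000) ⇒ P_4 = -0.076848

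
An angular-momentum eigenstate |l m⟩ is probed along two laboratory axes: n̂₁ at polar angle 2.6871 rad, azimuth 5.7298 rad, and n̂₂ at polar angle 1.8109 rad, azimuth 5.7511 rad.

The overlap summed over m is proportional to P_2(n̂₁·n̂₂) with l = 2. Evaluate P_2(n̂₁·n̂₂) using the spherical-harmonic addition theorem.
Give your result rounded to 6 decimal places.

Addition theorem: P_2(cos γ) = (4π/5) Σ_m Y*_{lm}(Ω₁) Y_{lm}(Ω₂), m = −2…2:
  term(m=-2) = 0.02711 - 0.00116j   from Y*(Ω₁)=0.03332 - 0.06657j, Y(Ω₂)=0.17683 + 0.31865j
  term(m=-1) = 0.05436 - 0.00116j   from Y*(Ω₁)=-0.25924 + 0.16015j, Y(Ω₂)=-0.15377 - 0.09053j
  term(m=+0) = -0.11744 + 0.00000j   from Y*(Ω₁)=0.44843 + 0.00000j, Y(Ω₂)=-0.26188 + 0.00000j
  term(m=+1) = 0.05436 + 0.00116j   from Y*(Ω₁)=0.25924 + 0.16015j, Y(Ω₂)=0.15377 - 0.09053j
  term(m=+2) = 0.02711 + 0.00116j   from Y*(Ω₁)=0.03332 + 0.06657j, Y(Ω₂)=0.17683 - 0.31865j
Total Σ_m = 0.04550 + 0.00000j. Multiply by 2.513274: 0.11436 + 0.00000j. P_2(cos γ) = 0.114359

0.114359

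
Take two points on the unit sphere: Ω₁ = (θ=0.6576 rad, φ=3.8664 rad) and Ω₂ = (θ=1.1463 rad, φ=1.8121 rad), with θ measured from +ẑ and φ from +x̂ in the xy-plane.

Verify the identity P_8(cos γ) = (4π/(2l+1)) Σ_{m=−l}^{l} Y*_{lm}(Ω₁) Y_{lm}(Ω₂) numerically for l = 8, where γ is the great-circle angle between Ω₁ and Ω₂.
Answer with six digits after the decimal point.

Term-by-term m-sum for l=8 (normalisation 4π/17 = 0.739198):
  term(m=-8) = -0.00184 - 0.00163j   from Y*(Ω₁)=0.00888 - 0.00468j, Y(Ω₂)=-0.08624 - 0.22937j
  term(m=-7) = -0.00554 + 0.02236j   from Y*(Ω₁)=-0.01838 + 0.04865j, Y(Ω₂)=0.43993 - 0.05230j
  term(m=-6) = 0.05327 - 0.01307j   from Y*(Ω₁)=-0.05860 - 0.15402j, Y(Ω₂)=-0.04083 + 0.33034j
  term(m=-5) = 0.02230 + 0.02522j   from Y*(Ω₁)=0.31108 + 0.16292j, Y(Ω₂)=0.08957 + 0.03415j
  term(m=-4) = 0.06158 - 0.16201j   from Y*(Ω₁)=-0.46837 + 0.11579j, Y(Ω₂)=-0.20449 + 0.29535j
  term(m=-3) = -0.02479 + 0.00300j   from Y*(Ω₁)=0.18069 - 0.26208j, Y(Ω₂)=-0.05196 - 0.05877j
  term(m=-2) = 0.02794 + 0.04052j   from Y*(Ω₁)=-0.01881 - 0.15445j, Y(Ω₂)=-0.28020 + 0.14680j
  term(m=-1) = 0.02724 - 0.05188j   from Y*(Ω₁)=0.30351 + 0.26879j, Y(Ω₂)=-0.03454 - 0.14034j
  term(m=+0) = -0.00880 + 0.00000j   from Y*(Ω₁)=0.02968 + 0.00000j, Y(Ω₂)=-0.29650 + 0.00000j
  term(m=+1) = 0.02724 + 0.05188j   from Y*(Ω₁)=-0.30351 + 0.26879j, Y(Ω₂)=0.03454 - 0.14034j
  term(m=+2) = 0.02794 - 0.04052j   from Y*(Ω₁)=-0.01881 + 0.15445j, Y(Ω₂)=-0.28020 - 0.14680j
  term(m=+3) = -0.02479 - 0.00300j   from Y*(Ω₁)=-0.18069 - 0.26208j, Y(Ω₂)=0.05196 - 0.05877j
  term(m=+4) = 0.06158 + 0.16201j   from Y*(Ω₁)=-0.46837 - 0.11579j, Y(Ω₂)=-0.20449 - 0.29535j
  term(m=+5) = 0.02230 - 0.02522j   from Y*(Ω₁)=-0.31108 + 0.16292j, Y(Ω₂)=-0.08957 + 0.03415j
  term(m=+6) = 0.05327 + 0.01307j   from Y*(Ω₁)=-0.05860 + 0.15402j, Y(Ω₂)=-0.04083 - 0.33034j
  term(m=+7) = -0.00554 - 0.02236j   from Y*(Ω₁)=0.01838 + 0.04865j, Y(Ω₂)=-0.43993 - 0.05230j
  term(m=+8) = -0.00184 + 0.00163j   from Y*(Ω₁)=0.00888 + 0.00468j, Y(Ω₂)=-0.08624 + 0.22937j
Total Σ_m = 0.31152 - 0.00000j. Multiply by 0.739198: 0.23027 - 0.00000j. P_8(cos γ) = 0.230274

0.230274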